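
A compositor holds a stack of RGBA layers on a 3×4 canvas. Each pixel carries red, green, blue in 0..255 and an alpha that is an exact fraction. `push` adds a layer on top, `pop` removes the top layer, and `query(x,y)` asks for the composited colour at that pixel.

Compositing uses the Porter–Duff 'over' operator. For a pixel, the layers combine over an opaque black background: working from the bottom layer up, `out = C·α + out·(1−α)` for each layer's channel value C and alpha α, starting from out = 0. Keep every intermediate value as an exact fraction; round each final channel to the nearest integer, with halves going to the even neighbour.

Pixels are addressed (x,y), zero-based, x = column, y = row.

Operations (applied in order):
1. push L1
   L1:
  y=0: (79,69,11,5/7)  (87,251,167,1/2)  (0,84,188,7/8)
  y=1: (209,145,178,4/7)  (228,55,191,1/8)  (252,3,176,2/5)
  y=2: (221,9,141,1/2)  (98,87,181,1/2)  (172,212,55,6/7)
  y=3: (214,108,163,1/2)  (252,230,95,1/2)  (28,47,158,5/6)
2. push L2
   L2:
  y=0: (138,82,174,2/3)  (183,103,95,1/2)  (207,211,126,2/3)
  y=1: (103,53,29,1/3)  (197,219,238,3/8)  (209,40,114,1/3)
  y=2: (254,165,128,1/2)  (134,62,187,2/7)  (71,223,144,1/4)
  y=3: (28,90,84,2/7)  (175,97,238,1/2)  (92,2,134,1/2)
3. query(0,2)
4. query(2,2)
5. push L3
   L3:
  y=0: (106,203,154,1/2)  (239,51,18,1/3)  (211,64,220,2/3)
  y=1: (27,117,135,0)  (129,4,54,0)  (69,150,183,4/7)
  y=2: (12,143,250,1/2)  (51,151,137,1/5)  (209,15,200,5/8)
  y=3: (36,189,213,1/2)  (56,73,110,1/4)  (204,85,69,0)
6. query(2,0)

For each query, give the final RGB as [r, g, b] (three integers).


at x=0,y=2 over L1,L2:
after L1 α=1/2: [221/2, 9/2, 141/2]
after L2 α=1/2: [729/4, 339/4, 397/4]
= [182, 85, 99]

at x=2,y=2 over L1,L2:
after L1 α=6/7: [1032/7, 1272/7, 330/7]
after L2 α=1/4: [3593/28, 5377/28, 999/14]
rounded: [128, 192, 71]

at x=2,y=0 over L1,L2,L3:
after L1 α=7/8: [0, 147/2, 329/2]
after L2 α=2/3: [138, 991/6, 833/6]
after L3 α=2/3: [560/3, 1759/18, 3473/18]
= [187, 98, 193]


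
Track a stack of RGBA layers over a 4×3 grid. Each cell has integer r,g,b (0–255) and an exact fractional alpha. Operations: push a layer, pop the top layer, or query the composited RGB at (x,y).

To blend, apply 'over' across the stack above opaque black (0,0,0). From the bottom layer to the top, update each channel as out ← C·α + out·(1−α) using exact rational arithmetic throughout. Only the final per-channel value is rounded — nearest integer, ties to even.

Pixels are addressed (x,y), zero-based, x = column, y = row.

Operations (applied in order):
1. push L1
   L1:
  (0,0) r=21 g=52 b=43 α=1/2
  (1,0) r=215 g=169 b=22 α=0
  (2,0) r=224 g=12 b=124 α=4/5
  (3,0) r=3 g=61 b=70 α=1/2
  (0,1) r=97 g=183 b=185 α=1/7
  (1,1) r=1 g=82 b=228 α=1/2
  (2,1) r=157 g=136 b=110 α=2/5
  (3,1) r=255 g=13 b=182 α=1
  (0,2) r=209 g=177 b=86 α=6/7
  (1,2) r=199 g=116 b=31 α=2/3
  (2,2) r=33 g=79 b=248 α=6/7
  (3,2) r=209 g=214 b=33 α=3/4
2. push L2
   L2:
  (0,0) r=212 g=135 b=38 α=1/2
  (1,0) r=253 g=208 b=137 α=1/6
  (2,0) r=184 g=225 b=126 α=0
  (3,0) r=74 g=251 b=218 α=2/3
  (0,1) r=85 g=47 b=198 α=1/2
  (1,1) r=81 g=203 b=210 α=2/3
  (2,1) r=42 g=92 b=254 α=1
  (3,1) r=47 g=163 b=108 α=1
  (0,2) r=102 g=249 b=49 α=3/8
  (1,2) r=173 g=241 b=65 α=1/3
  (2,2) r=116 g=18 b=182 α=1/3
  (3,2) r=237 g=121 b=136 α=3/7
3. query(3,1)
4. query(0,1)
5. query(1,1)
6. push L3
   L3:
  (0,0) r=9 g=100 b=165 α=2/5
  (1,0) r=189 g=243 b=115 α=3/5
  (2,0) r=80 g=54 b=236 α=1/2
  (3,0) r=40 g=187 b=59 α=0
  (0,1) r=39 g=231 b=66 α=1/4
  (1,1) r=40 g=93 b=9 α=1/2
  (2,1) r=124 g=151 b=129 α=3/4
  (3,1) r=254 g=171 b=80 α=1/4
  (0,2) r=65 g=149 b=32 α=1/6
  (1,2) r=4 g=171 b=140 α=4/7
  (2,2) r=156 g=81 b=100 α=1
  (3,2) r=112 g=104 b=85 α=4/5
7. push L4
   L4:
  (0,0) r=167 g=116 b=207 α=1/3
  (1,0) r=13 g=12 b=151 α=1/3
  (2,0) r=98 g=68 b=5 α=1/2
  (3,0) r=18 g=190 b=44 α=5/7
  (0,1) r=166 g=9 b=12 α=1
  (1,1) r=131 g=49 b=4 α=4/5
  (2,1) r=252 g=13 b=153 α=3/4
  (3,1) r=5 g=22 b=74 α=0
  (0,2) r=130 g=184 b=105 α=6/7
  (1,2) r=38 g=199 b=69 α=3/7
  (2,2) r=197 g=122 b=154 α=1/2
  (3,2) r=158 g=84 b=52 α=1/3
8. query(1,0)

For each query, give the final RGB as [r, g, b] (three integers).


at x=3,y=1 over L1,L2:
+L1 (α=1) → [255, 13, 182]
+L2 (α=1) → [47, 163, 108]
→ [47, 163, 108]

query (0,1) [L1,L2] — begin 0,0,0
+L1 (α=1/7) → [97/7, 183/7, 185/7]
+L2 (α=1/2) → [346/7, 256/7, 1571/14]
rounded: [49, 37, 112]

(1,1) stack=L1,L2; from [0,0,0]:
after L1 α=1/2: [1/2, 41, 114]
after L2 α=2/3: [325/6, 149, 178]
= [54, 149, 178]

query (1,0) [L1,L2,L3,L4] — begin 0,0,0
after L1 α=0: [0, 0, 0]
after L2 α=1/6: [253/6, 104/3, 137/6]
after L3 α=3/5: [1954/15, 479/3, 1172/15]
after L4 α=1/3: [4103/45, 994/9, 4609/45]
rounded: [91, 110, 102]


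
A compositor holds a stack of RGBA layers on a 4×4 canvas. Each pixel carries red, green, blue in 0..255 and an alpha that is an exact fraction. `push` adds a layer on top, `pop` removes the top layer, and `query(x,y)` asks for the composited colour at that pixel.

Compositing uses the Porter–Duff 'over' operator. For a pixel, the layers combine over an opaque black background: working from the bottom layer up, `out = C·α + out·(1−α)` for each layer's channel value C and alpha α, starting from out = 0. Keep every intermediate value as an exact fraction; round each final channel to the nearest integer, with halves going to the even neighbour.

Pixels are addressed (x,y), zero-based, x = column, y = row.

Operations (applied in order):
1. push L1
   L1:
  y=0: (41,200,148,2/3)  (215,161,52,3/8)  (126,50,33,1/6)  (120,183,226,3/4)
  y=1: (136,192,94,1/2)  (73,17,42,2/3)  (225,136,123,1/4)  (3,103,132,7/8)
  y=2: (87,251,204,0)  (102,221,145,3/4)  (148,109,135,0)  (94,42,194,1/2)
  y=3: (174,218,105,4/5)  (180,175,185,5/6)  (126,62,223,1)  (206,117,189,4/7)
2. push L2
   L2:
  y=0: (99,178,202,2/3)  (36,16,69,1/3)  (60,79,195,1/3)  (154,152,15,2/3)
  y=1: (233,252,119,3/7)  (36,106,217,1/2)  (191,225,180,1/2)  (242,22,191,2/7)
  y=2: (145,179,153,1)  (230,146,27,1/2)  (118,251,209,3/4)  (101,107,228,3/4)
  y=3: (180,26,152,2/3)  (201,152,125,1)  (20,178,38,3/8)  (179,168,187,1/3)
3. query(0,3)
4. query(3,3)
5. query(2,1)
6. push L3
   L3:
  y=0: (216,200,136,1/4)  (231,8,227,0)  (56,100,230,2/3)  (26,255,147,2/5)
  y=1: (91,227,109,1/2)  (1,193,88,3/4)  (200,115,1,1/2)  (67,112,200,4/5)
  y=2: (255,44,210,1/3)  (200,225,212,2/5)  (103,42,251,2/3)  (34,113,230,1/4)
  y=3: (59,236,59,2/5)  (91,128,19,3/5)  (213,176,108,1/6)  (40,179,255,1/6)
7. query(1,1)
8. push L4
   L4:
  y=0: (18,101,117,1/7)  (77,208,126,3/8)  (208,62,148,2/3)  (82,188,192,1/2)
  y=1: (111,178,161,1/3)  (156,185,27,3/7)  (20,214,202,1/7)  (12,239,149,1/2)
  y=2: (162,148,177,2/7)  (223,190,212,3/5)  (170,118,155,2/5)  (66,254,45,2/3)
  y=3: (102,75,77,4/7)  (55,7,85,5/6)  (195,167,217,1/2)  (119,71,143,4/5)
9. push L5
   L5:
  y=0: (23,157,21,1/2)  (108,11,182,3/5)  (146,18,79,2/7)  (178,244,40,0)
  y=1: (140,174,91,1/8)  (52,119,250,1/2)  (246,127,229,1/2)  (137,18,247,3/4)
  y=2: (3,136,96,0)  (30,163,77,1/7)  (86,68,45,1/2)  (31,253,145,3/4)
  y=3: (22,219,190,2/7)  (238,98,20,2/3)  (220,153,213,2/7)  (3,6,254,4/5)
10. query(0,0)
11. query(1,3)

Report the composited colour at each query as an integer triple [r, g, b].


(0,3) stack=L1,L2; from [0,0,0]:
+L1 (α=4/5) → [696/5, 872/5, 84]
+L2 (α=2/3) → [832/5, 1132/15, 388/3]
→ [166, 75, 129]

(3,3) stack=L1,L2; from [0,0,0]:
+L1 (α=4/7) → [824/7, 468/7, 108]
+L2 (α=1/3) → [967/7, 704/7, 403/3]
rounded: [138, 101, 134]

at x=2,y=1 over L1,L2:
after L1 α=1/4: [225/4, 34, 123/4]
after L2 α=1/2: [989/8, 259/2, 843/8]
rounded: [124, 130, 105]

(1,1) stack=L1,L2,L3; from [0,0,0]:
L1 α=2/3: [146/3, 34/3, 28]
L2 α=1/2: [127/3, 176/3, 245/2]
L3 α=3/4: [34/3, 1913/12, 773/8]
rounded: [11, 159, 97]

query (0,0) [L1,L2,L3,L4,L5] — begin 0,0,0
+L1 (α=2/3) → [82/3, 400/3, 296/3]
+L2 (α=2/3) → [676/9, 1468/9, 1508/9]
+L3 (α=1/4) → [331/3, 517/3, 479/3]
+L4 (α=1/7) → [680/7, 1135/7, 1075/7]
+L5 (α=1/2) → [841/14, 1117/7, 611/7]
rounded: [60, 160, 87]

(1,3) stack=L1,L2,L3,L4,L5; from [0,0,0]:
L1 α=5/6: [150, 875/6, 925/6]
L2 α=1: [201, 152, 125]
L3 α=3/5: [135, 688/5, 307/5]
L4 α=5/6: [205/3, 863/30, 1216/15]
L5 α=2/3: [1633/9, 6743/90, 1816/45]
= [181, 75, 40]


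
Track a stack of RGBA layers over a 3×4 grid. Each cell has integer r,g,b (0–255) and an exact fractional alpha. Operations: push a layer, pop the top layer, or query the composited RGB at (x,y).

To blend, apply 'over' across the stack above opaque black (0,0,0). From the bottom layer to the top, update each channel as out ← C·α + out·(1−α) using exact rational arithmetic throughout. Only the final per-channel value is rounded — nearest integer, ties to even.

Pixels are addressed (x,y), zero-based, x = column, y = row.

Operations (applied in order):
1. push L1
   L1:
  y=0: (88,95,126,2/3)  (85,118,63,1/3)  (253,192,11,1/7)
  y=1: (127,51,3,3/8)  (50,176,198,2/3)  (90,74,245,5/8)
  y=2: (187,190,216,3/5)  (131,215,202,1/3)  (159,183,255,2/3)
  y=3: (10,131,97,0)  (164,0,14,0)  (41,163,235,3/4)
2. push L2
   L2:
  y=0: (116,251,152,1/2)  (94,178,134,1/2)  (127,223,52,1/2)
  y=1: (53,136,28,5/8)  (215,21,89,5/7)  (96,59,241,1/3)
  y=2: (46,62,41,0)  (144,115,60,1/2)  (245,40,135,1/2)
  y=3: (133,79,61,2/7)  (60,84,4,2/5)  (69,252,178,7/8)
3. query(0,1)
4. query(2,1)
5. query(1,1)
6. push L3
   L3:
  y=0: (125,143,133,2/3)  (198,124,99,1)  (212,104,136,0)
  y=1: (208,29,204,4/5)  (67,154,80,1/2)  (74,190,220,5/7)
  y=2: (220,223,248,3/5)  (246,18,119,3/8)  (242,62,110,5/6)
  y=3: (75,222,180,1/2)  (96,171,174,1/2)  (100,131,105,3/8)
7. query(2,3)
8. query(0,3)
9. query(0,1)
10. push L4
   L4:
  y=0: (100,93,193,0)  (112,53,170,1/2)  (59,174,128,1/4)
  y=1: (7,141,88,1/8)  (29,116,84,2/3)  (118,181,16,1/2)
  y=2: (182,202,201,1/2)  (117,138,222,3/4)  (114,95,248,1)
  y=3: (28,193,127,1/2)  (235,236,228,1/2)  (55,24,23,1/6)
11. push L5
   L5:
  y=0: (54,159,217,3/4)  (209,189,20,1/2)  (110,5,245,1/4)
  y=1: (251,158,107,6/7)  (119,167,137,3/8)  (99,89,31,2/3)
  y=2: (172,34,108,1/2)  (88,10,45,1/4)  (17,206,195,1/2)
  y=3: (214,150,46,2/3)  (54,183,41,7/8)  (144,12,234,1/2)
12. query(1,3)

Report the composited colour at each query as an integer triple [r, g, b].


query (0,1) [L1,L2] — begin 0,0,0
after L1 α=3/8: [381/8, 153/8, 9/8]
after L2 α=5/8: [3263/64, 5899/64, 1147/64]
= [51, 92, 18]

at x=2,y=1 over L1,L2:
L1 α=5/8: [225/4, 185/4, 1225/8]
L2 α=1/3: [139/2, 101/2, 2189/12]
→ [70, 50, 182]

query (1,1) [L1,L2] — begin 0,0,0
after L1 α=2/3: [100/3, 352/3, 132]
after L2 α=5/7: [3425/21, 1019/21, 709/7]
rounded: [163, 49, 101]

query (2,3) [L1,L2,L3] — begin 0,0,0
L1 α=3/4: [123/4, 489/4, 705/4]
L2 α=7/8: [2055/32, 7545/32, 5689/32]
L3 α=3/8: [19875/256, 50301/256, 38525/256]
rounded: [78, 196, 150]

query (0,3) [L1,L2,L3] — begin 0,0,0
+L1 (α=0) → [0, 0, 0]
+L2 (α=2/7) → [38, 158/7, 122/7]
+L3 (α=1/2) → [113/2, 856/7, 691/7]
→ [56, 122, 99]

query (0,1) [L1,L2,L3] — begin 0,0,0
+L1 (α=3/8) → [381/8, 153/8, 9/8]
+L2 (α=5/8) → [3263/64, 5899/64, 1147/64]
+L3 (α=4/5) → [56511/320, 13323/320, 53371/320]
→ [177, 42, 167]

(1,3) stack=L1,L2,L3,L4,L5; from [0,0,0]:
after L1 α=0: [0, 0, 0]
after L2 α=2/5: [24, 168/5, 8/5]
after L3 α=1/2: [60, 1023/10, 439/5]
after L4 α=1/2: [295/2, 3383/20, 1579/10]
after L5 α=7/8: [1051/16, 29003/160, 4449/80]
→ [66, 181, 56]


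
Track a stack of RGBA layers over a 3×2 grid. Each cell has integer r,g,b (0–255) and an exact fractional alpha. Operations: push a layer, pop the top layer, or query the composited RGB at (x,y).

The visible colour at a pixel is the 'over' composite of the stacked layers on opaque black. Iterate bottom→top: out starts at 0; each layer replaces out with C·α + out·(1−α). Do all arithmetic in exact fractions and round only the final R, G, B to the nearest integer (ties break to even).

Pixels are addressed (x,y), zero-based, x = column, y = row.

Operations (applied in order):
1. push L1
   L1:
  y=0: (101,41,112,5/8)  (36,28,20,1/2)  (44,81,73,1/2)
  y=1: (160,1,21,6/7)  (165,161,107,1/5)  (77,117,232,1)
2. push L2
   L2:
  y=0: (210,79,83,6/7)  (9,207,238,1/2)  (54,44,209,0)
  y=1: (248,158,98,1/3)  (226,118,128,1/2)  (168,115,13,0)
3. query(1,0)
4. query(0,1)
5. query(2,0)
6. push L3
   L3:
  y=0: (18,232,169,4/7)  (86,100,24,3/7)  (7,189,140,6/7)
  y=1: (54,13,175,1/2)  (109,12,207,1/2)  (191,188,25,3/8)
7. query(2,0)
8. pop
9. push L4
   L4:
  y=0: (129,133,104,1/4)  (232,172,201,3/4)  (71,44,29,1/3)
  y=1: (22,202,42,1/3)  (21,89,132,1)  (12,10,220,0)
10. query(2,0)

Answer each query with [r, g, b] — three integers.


at x=1,y=0 over L1,L2:
after L1 α=1/2: [18, 14, 10]
after L2 α=1/2: [27/2, 221/2, 124]
= [14, 110, 124]

at x=0,y=1 over L1,L2:
after L1 α=6/7: [960/7, 6/7, 18]
after L2 α=1/3: [3656/21, 1118/21, 134/3]
rounded: [174, 53, 45]

query (2,0) [L1,L2] — begin 0,0,0
after L1 α=1/2: [22, 81/2, 73/2]
after L2 α=0: [22, 81/2, 73/2]
→ [22, 40, 36]

at x=2,y=0 over L1,L2,L3:
after L1 α=1/2: [22, 81/2, 73/2]
after L2 α=0: [22, 81/2, 73/2]
after L3 α=6/7: [64/7, 2349/14, 1753/14]
rounded: [9, 168, 125]

(2,0) stack=L1,L2,L4; from [0,0,0]:
after L1 α=1/2: [22, 81/2, 73/2]
after L2 α=0: [22, 81/2, 73/2]
after L4 α=1/3: [115/3, 125/3, 34]
→ [38, 42, 34]


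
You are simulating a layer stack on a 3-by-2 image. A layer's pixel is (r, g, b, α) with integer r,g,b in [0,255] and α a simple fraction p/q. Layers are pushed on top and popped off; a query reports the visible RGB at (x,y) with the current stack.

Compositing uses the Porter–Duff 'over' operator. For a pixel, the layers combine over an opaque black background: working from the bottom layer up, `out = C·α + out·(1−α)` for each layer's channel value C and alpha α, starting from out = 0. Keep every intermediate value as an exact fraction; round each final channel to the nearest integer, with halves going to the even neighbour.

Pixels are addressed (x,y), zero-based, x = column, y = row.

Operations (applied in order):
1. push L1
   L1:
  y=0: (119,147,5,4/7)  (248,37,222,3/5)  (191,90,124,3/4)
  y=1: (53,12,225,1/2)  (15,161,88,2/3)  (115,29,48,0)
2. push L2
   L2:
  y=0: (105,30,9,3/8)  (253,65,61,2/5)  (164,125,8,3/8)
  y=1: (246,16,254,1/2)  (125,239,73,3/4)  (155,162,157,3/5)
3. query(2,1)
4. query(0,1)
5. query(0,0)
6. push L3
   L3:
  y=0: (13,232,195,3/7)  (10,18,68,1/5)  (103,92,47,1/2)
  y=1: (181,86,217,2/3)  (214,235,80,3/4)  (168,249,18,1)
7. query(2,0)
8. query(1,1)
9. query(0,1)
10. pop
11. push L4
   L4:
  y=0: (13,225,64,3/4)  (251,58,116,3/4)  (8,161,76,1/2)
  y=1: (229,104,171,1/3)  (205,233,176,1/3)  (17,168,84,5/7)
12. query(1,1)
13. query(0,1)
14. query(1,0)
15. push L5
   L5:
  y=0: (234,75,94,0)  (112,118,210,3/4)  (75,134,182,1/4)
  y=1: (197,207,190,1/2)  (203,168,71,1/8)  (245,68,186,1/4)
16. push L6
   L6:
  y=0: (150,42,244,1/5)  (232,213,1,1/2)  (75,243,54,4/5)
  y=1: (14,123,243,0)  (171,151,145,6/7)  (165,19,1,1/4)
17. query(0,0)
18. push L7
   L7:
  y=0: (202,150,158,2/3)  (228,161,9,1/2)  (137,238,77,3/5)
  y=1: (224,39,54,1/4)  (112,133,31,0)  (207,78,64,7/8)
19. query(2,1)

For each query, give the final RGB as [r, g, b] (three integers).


at x=2,y=1 over L1,L2:
+L1 (α=0) → [0, 0, 0]
+L2 (α=3/5) → [93, 486/5, 471/5]
rounded: [93, 97, 94]

(0,1) stack=L1,L2; from [0,0,0]:
after L1 α=1/2: [53/2, 6, 225/2]
after L2 α=1/2: [545/4, 11, 733/4]
= [136, 11, 183]

query (0,0) [L1,L2] — begin 0,0,0
L1 α=4/7: [68, 84, 20/7]
L2 α=3/8: [655/8, 255/4, 289/56]
rounded: [82, 64, 5]

(2,0) stack=L1,L2,L3; from [0,0,0]:
+L1 (α=3/4) → [573/4, 135/2, 93]
+L2 (α=3/8) → [4833/32, 1425/16, 489/8]
+L3 (α=1/2) → [8129/64, 2897/32, 865/16]
= [127, 91, 54]

(1,1) stack=L1,L2,L3; from [0,0,0]:
+L1 (α=2/3) → [10, 322/3, 176/3]
+L2 (α=3/4) → [385/4, 2473/12, 833/12]
+L3 (α=3/4) → [2953/16, 10933/48, 3713/48]
= [185, 228, 77]

query (0,1) [L1,L2,L3] — begin 0,0,0
after L1 α=1/2: [53/2, 6, 225/2]
after L2 α=1/2: [545/4, 11, 733/4]
after L3 α=2/3: [1993/12, 61, 823/4]
= [166, 61, 206]

at x=1,y=1 over L1,L2,L4:
L1 α=2/3: [10, 322/3, 176/3]
L2 α=3/4: [385/4, 2473/12, 833/12]
L4 α=1/3: [265/2, 3871/18, 1889/18]
rounded: [132, 215, 105]

(0,1) stack=L1,L2,L4; from [0,0,0]:
L1 α=1/2: [53/2, 6, 225/2]
L2 α=1/2: [545/4, 11, 733/4]
L4 α=1/3: [1003/6, 42, 1075/6]
rounded: [167, 42, 179]

at x=1,y=0 over L1,L2,L4:
L1 α=3/5: [744/5, 111/5, 666/5]
L2 α=2/5: [4762/25, 983/25, 2608/25]
L4 α=3/4: [23587/100, 5333/100, 2827/25]
= [236, 53, 113]

at x=0,y=0 over L1,L2,L4,L5,L6:
after L1 α=4/7: [68, 84, 20/7]
after L2 α=3/8: [655/8, 255/4, 289/56]
after L4 α=3/4: [967/32, 2955/16, 11041/224]
after L5 α=0: [967/32, 2955/16, 11041/224]
after L6 α=1/5: [2167/40, 3123/20, 4941/56]
= [54, 156, 88]

(2,1) stack=L1,L2,L4,L5,L6,L7; from [0,0,0]:
L1 α=0: [0, 0, 0]
L2 α=3/5: [93, 486/5, 471/5]
L4 α=5/7: [271/7, 5172/35, 3042/35]
L5 α=1/4: [632/7, 4474/35, 3909/35]
L6 α=1/4: [3051/28, 14087/140, 5881/70]
L7 α=7/8: [43623/224, 90527/1120, 37241/560]
rounded: [195, 81, 67]


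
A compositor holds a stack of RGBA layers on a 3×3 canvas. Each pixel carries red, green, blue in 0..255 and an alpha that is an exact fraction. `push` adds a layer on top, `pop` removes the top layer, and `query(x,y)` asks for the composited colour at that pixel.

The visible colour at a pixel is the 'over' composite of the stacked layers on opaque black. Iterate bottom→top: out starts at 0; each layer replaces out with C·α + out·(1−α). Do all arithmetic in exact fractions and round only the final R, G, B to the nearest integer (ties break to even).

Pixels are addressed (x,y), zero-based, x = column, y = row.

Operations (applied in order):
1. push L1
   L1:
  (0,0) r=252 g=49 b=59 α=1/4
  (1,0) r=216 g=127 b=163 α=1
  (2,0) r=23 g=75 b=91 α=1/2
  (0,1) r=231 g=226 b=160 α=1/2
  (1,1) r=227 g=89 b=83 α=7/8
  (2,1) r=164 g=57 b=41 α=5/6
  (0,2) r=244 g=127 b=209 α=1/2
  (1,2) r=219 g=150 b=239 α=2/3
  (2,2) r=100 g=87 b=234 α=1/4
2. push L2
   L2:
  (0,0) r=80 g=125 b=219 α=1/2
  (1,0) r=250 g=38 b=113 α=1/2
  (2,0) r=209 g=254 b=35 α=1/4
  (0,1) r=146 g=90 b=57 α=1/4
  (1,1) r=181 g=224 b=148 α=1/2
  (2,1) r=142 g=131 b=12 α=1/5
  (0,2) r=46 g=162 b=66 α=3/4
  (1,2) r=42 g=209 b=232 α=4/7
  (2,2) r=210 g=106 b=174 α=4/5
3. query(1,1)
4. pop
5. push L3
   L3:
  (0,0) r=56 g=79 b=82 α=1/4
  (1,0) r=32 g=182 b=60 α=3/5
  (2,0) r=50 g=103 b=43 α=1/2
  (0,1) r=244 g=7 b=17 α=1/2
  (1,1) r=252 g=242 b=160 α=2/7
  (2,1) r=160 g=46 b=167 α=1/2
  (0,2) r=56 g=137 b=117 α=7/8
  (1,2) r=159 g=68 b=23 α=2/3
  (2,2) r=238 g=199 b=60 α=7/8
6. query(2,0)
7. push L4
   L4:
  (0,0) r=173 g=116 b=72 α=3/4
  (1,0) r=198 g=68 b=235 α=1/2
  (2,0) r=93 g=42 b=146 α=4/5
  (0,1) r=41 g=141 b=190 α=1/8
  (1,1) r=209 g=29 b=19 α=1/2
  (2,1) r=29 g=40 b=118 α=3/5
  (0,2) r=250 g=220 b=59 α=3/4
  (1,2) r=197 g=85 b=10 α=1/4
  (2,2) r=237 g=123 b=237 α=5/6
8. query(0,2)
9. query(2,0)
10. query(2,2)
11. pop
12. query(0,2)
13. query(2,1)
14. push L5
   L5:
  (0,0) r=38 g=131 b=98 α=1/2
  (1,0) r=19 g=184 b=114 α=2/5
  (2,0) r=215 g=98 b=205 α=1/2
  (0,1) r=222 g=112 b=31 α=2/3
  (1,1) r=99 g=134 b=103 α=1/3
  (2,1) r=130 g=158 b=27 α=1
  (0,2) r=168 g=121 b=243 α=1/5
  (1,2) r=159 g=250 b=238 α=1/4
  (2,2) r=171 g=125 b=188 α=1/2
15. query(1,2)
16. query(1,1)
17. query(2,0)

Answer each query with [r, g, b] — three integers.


(1,1) stack=L1,L2; from [0,0,0]:
L1 α=7/8: [1589/8, 623/8, 581/8]
L2 α=1/2: [3037/16, 2415/16, 1765/16]
rounded: [190, 151, 110]

query (2,0) [L1,L3] — begin 0,0,0
L1 α=1/2: [23/2, 75/2, 91/2]
L3 α=1/2: [123/4, 281/4, 177/4]
→ [31, 70, 44]

query (0,2) [L1,L3,L4] — begin 0,0,0
+L1 (α=1/2) → [122, 127/2, 209/2]
+L3 (α=7/8) → [257/4, 2045/16, 1847/16]
+L4 (α=3/4) → [3257/16, 12605/64, 4679/64]
→ [204, 197, 73]

at x=2,y=0 over L1,L3,L4:
after L1 α=1/2: [23/2, 75/2, 91/2]
after L3 α=1/2: [123/4, 281/4, 177/4]
after L4 α=4/5: [1611/20, 953/20, 2513/20]
→ [81, 48, 126]

query (2,2) [L1,L3,L4] — begin 0,0,0
after L1 α=1/4: [25, 87/4, 117/2]
after L3 α=7/8: [1691/8, 5659/32, 957/16]
after L4 α=5/6: [11171/48, 25339/192, 6639/32]
→ [233, 132, 207]

(0,2) stack=L1,L3; from [0,0,0]:
L1 α=1/2: [122, 127/2, 209/2]
L3 α=7/8: [257/4, 2045/16, 1847/16]
→ [64, 128, 115]

(2,1) stack=L1,L3; from [0,0,0]:
+L1 (α=5/6) → [410/3, 95/2, 205/6]
+L3 (α=1/2) → [445/3, 187/4, 1207/12]
→ [148, 47, 101]

at x=1,y=2 over L1,L3,L5:
after L1 α=2/3: [146, 100, 478/3]
after L3 α=2/3: [464/3, 236/3, 616/9]
after L5 α=1/4: [623/4, 243/2, 665/6]
= [156, 122, 111]

(1,1) stack=L1,L3,L5; from [0,0,0]:
L1 α=7/8: [1589/8, 623/8, 581/8]
L3 α=2/7: [1711/8, 6987/56, 5465/56]
L5 α=1/3: [2107/12, 10739/84, 2783/28]
→ [176, 128, 99]

(2,0) stack=L1,L3,L5; from [0,0,0]:
after L1 α=1/2: [23/2, 75/2, 91/2]
after L3 α=1/2: [123/4, 281/4, 177/4]
after L5 α=1/2: [983/8, 673/8, 997/8]
→ [123, 84, 125]


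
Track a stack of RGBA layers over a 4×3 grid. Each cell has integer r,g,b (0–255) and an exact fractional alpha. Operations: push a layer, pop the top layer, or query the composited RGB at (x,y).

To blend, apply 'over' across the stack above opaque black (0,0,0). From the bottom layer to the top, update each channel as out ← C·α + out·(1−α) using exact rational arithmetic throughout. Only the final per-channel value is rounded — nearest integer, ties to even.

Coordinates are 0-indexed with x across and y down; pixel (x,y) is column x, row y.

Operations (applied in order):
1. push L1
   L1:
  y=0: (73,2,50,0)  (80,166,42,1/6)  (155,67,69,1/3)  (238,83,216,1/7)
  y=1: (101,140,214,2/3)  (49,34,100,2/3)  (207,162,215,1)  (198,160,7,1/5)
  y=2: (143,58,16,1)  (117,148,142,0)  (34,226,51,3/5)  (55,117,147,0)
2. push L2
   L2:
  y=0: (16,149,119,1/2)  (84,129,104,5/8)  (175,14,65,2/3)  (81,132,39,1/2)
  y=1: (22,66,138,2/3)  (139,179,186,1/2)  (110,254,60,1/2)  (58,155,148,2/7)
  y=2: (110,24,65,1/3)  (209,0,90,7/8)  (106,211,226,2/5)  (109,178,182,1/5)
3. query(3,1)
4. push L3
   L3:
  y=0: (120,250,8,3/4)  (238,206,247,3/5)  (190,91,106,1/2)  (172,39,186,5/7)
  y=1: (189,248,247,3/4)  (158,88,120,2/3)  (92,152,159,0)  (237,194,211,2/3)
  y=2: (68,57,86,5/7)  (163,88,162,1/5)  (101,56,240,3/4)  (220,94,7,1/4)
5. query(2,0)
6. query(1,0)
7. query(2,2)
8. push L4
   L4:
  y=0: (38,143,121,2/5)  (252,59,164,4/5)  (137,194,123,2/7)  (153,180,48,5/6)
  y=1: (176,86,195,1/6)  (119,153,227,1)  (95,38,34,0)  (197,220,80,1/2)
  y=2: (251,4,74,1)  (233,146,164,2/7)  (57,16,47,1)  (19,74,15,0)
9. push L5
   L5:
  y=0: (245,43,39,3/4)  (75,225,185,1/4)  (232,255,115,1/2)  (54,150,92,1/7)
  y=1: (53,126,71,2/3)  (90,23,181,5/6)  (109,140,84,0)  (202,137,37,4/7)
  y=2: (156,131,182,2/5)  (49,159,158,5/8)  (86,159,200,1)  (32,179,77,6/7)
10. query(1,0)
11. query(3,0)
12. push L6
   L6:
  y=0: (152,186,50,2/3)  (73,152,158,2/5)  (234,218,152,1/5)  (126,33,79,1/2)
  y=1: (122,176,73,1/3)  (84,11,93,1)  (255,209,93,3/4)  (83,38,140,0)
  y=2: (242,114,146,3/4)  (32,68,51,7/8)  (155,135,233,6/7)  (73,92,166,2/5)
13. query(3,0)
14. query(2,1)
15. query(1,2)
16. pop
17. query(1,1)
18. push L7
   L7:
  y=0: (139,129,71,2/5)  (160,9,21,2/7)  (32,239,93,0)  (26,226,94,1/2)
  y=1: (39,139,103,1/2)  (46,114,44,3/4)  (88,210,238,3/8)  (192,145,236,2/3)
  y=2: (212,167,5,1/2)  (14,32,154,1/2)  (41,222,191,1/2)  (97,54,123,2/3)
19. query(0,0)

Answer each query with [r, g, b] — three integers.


at x=3,y=1 over L1,L2:
L1 α=1/5: [198/5, 32, 7/5]
L2 α=2/7: [314/7, 470/7, 303/7]
= [45, 67, 43]

(2,0) stack=L1,L2,L3; from [0,0,0]:
+L1 (α=1/3) → [155/3, 67/3, 23]
+L2 (α=2/3) → [1205/9, 151/9, 51]
+L3 (α=1/2) → [2915/18, 485/9, 157/2]
= [162, 54, 78]

(1,0) stack=L1,L2,L3; from [0,0,0]:
+L1 (α=1/6) → [40/3, 83/3, 7]
+L2 (α=5/8) → [115/2, 91, 541/8]
+L3 (α=3/5) → [829/5, 160, 701/4]
rounded: [166, 160, 175]

at x=2,y=2 over L1,L2,L3:
L1 α=3/5: [102/5, 678/5, 153/5]
L2 α=2/5: [1366/25, 4144/25, 2719/25]
L3 α=3/4: [8941/100, 2086/25, 20719/100]
→ [89, 83, 207]

query (1,0) [L1,L2,L3,L4,L5] — begin 0,0,0
L1 α=1/6: [40/3, 83/3, 7]
L2 α=5/8: [115/2, 91, 541/8]
L3 α=3/5: [829/5, 160, 701/4]
L4 α=4/5: [5869/25, 396/5, 665/4]
L5 α=1/4: [9741/50, 2313/20, 2735/16]
rounded: [195, 116, 171]

(3,0) stack=L1,L2,L3,L4,L5; from [0,0,0]:
after L1 α=1/7: [34, 83/7, 216/7]
after L2 α=1/2: [115/2, 1007/14, 489/14]
after L3 α=5/7: [975/7, 2372/49, 6999/49]
after L4 α=5/6: [1055/7, 23236/147, 6253/98]
after L5 α=1/7: [6708/49, 53822/343, 23267/343]
= [137, 157, 68]

at x=3,y=0 over L1,L2,L3,L4,L5,L6:
+L1 (α=1/7) → [34, 83/7, 216/7]
+L2 (α=1/2) → [115/2, 1007/14, 489/14]
+L3 (α=5/7) → [975/7, 2372/49, 6999/49]
+L4 (α=5/6) → [1055/7, 23236/147, 6253/98]
+L5 (α=1/7) → [6708/49, 53822/343, 23267/343]
+L6 (α=1/2) → [6441/49, 65141/686, 25182/343]
= [131, 95, 73]

query (2,1) [L1,L2,L3,L4,L5,L6] — begin 0,0,0
after L1 α=1: [207, 162, 215]
after L2 α=1/2: [317/2, 208, 275/2]
after L3 α=0: [317/2, 208, 275/2]
after L4 α=0: [317/2, 208, 275/2]
after L5 α=0: [317/2, 208, 275/2]
after L6 α=3/4: [1847/8, 835/4, 833/8]
= [231, 209, 104]

at x=1,y=2 over L1,L2,L3,L4,L5,L6:
+L1 (α=0) → [0, 0, 0]
+L2 (α=7/8) → [1463/8, 0, 315/4]
+L3 (α=1/5) → [1789/10, 88/5, 477/5]
+L4 (α=2/7) → [2721/14, 380/7, 115]
+L5 (α=5/8) → [11593/112, 6705/56, 1135/8]
+L6 (α=7/8) → [36681/896, 33361/448, 3991/64]
= [41, 74, 62]

query (1,1) [L1,L2,L3,L4,L5] — begin 0,0,0
+L1 (α=2/3) → [98/3, 68/3, 200/3]
+L2 (α=1/2) → [515/6, 605/6, 379/3]
+L3 (α=2/3) → [2411/18, 1661/18, 1099/9]
+L4 (α=1) → [119, 153, 227]
+L5 (α=5/6) → [569/6, 134/3, 566/3]
→ [95, 45, 189]

at x=0,y=0 over L1,L2,L3,L4,L5,L7:
after L1 α=0: [0, 0, 0]
after L2 α=1/2: [8, 149/2, 119/2]
after L3 α=3/4: [92, 1649/8, 167/8]
after L4 α=2/5: [352/5, 1447/8, 2437/40]
after L5 α=3/4: [4027/20, 2479/32, 7117/160]
after L7 α=2/5: [17641/100, 15693/160, 44071/800]
rounded: [176, 98, 55]


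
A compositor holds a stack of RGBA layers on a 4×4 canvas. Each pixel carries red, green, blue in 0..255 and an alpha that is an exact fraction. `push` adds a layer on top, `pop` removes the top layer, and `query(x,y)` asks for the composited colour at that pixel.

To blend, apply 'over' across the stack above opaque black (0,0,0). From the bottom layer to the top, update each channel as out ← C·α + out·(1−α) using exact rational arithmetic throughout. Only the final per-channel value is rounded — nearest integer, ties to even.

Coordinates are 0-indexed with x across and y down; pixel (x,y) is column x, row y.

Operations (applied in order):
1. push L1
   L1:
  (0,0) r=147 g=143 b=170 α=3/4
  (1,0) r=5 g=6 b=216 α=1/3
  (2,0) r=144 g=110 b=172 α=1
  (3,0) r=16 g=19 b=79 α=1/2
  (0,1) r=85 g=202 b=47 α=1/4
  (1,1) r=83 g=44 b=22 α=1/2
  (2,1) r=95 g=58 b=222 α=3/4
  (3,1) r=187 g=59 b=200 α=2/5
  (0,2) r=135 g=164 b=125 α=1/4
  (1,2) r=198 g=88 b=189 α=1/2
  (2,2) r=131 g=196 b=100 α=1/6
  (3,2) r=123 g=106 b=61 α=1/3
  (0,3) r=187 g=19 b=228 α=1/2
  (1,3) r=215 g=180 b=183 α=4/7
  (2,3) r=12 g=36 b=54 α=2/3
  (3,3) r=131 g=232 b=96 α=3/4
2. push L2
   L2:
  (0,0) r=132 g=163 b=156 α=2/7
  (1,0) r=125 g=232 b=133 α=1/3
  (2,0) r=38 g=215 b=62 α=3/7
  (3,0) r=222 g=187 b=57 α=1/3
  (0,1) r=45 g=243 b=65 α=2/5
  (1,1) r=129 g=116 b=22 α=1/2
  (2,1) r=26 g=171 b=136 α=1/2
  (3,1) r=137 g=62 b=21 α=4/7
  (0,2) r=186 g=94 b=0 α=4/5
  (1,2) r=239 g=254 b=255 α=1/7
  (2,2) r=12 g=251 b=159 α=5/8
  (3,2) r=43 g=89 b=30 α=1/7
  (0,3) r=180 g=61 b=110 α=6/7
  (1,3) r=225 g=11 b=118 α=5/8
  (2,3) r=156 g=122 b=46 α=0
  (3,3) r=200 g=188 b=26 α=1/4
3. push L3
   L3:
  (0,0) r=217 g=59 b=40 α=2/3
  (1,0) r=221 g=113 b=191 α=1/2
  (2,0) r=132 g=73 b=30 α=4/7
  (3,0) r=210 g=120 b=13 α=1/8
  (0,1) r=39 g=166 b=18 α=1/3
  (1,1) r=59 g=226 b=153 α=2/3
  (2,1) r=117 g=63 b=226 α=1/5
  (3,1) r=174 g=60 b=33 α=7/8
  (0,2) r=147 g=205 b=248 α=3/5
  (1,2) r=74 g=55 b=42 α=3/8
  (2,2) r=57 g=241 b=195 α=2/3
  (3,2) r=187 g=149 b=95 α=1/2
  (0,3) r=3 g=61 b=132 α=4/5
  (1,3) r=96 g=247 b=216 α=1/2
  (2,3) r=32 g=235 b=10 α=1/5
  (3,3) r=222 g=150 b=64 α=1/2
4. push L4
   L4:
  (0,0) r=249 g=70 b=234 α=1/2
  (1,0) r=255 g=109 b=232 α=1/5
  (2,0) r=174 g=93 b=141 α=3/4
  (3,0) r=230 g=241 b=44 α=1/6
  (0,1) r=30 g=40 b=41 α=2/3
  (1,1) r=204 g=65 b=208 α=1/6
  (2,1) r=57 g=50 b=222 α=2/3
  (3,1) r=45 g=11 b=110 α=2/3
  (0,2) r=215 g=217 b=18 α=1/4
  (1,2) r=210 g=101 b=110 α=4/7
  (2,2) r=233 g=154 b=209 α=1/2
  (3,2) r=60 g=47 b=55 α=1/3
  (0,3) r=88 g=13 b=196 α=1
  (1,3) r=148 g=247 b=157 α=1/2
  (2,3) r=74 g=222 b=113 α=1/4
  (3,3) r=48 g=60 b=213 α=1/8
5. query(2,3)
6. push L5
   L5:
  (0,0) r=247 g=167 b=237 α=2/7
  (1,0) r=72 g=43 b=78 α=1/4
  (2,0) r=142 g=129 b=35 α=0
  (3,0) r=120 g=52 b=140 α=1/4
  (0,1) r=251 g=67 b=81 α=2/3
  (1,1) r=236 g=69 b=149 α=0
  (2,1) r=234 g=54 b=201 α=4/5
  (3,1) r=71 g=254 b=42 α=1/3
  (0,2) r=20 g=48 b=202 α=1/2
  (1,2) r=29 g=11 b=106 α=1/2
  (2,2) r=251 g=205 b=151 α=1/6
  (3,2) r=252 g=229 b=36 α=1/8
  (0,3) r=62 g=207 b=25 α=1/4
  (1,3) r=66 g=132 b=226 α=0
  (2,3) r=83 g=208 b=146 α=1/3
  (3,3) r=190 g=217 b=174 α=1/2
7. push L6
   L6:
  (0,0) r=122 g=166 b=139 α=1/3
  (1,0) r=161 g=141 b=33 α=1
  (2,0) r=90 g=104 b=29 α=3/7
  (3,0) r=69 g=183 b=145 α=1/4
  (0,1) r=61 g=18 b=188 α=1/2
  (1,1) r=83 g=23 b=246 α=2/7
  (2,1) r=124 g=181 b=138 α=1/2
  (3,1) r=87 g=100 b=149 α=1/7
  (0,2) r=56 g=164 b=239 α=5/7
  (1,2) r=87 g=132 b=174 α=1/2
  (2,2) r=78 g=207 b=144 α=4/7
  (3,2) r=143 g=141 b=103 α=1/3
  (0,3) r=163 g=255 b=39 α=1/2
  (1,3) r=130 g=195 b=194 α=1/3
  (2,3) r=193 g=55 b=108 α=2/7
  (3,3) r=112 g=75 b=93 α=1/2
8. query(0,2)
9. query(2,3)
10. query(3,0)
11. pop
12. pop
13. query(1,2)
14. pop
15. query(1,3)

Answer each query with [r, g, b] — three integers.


at x=2,y=3 over L1,L2,L3,L4:
L1 α=2/3: [8, 24, 36]
L2 α=0: [8, 24, 36]
L3 α=1/5: [64/5, 331/5, 154/5]
L4 α=1/4: [281/10, 2103/20, 1027/20]
rounded: [28, 105, 51]

query (0,2) [L1,L2,L3,L4,L5,L6] — begin 0,0,0
+L1 (α=1/4) → [135/4, 41, 125/4]
+L2 (α=4/5) → [3111/20, 417/5, 25/4]
+L3 (α=3/5) → [7521/50, 3909/25, 1513/10]
+L4 (α=1/4) → [33313/200, 4288/25, 4719/40]
+L5 (α=1/2) → [37313/400, 2744/25, 12799/80]
+L6 (α=5/7) → [93313/1400, 25988/175, 8657/40]
→ [67, 149, 216]

at x=2,y=3 over L1,L2,L3,L4,L5,L6:
L1 α=2/3: [8, 24, 36]
L2 α=0: [8, 24, 36]
L3 α=1/5: [64/5, 331/5, 154/5]
L4 α=1/4: [281/10, 2103/20, 1027/20]
L5 α=1/3: [232/5, 4183/30, 829/10]
L6 α=2/7: [618/7, 4843/42, 1261/14]
→ [88, 115, 90]

at x=3,y=0 over L1,L2,L3,L4,L5,L6:
after L1 α=1/2: [8, 19/2, 79/2]
after L2 α=1/3: [238/3, 206/3, 136/3]
after L3 α=1/8: [287/3, 901/12, 991/24]
after L4 α=1/6: [2125/18, 7397/72, 6011/144]
after L5 α=1/4: [2845/24, 8645/96, 12731/192]
after L6 α=1/4: [3397/32, 14501/128, 22011/256]
= [106, 113, 86]

(1,2) stack=L1,L2,L3,L4; from [0,0,0]:
after L1 α=1/2: [99, 44, 189/2]
after L2 α=1/7: [119, 74, 822/7]
after L3 α=3/8: [817/8, 535/8, 624/7]
after L4 α=4/7: [9171/56, 691/8, 4952/49]
rounded: [164, 86, 101]

query (1,3) [L1,L2,L3] — begin 0,0,0
+L1 (α=4/7) → [860/7, 720/7, 732/7]
+L2 (α=5/8) → [10455/56, 2545/56, 3163/28]
+L3 (α=1/2) → [15831/112, 16377/112, 9211/56]
→ [141, 146, 164]


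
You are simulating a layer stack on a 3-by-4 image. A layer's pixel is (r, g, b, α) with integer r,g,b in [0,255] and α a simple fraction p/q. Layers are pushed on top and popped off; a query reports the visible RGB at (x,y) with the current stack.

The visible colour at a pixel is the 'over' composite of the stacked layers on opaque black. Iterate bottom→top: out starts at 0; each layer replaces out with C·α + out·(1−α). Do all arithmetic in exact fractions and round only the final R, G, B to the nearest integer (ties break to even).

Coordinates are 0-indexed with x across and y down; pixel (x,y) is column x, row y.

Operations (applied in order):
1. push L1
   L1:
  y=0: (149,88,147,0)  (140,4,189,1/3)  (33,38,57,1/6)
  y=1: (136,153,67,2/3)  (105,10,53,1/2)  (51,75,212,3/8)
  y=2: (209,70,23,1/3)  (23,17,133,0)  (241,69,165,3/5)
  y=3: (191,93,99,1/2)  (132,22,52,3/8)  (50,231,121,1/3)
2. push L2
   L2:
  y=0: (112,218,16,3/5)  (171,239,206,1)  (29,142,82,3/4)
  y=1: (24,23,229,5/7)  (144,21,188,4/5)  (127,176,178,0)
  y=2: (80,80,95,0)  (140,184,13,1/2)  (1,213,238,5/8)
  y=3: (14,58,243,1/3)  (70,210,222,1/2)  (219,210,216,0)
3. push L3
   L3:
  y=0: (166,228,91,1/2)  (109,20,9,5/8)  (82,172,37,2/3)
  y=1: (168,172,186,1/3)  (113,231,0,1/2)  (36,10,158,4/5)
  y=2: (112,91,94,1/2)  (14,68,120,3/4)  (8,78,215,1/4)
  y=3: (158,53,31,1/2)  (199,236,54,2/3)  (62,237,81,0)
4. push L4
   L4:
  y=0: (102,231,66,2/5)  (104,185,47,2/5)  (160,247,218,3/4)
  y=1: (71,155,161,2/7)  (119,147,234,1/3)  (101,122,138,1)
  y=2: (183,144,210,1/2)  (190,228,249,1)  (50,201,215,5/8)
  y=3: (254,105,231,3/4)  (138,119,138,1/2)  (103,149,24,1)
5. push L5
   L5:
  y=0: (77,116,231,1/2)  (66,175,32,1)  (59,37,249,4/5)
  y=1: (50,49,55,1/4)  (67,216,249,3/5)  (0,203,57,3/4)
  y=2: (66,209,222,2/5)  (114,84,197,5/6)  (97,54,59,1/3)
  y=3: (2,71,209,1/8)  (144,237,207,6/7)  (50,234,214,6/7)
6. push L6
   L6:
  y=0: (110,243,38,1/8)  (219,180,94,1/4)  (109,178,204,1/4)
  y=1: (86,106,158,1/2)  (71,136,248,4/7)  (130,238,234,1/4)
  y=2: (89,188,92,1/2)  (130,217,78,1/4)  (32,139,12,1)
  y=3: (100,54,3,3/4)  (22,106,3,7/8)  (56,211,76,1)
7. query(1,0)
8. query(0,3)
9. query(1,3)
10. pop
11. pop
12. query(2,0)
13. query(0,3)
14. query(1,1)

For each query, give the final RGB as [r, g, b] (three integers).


at x=1,y=0 over L1,L2,L3,L4,L5,L6:
after L1 α=1/3: [140/3, 4/3, 63]
after L2 α=1: [171, 239, 206]
after L3 α=5/8: [529/4, 817/8, 663/8]
after L4 α=2/5: [2419/20, 5411/40, 2741/40]
after L5 α=1: [66, 175, 32]
after L6 α=1/4: [417/4, 705/4, 95/2]
= [104, 176, 48]

query (0,3) [L1,L2,L3,L4,L5,L6] — begin 0,0,0
after L1 α=1/2: [191/2, 93/2, 99/2]
after L2 α=1/3: [205/3, 151/3, 114]
after L3 α=1/2: [679/6, 155/3, 145/2]
after L4 α=3/4: [5251/24, 275/3, 1531/8]
after L5 α=1/8: [36805/192, 1069/12, 12389/64]
after L6 α=3/4: [94405/768, 3013/48, 12965/256]
= [123, 63, 51]

query (1,3) [L1,L2,L3,L4,L5,L6] — begin 0,0,0
+L1 (α=3/8) → [99/2, 33/4, 39/2]
+L2 (α=1/2) → [239/4, 873/8, 483/4]
+L3 (α=2/3) → [1831/12, 4649/24, 305/4]
+L4 (α=1/2) → [3487/24, 7505/48, 857/8]
+L5 (α=6/7) → [24223/168, 10823/48, 10793/56]
+L6 (α=7/8) → [50095/1344, 46439/384, 11969/448]
→ [37, 121, 27]

(2,0) stack=L1,L2,L3,L4; from [0,0,0]:
after L1 α=1/6: [11/2, 19/3, 19/2]
after L2 α=3/4: [185/8, 1297/12, 511/8]
after L3 α=2/3: [499/8, 5425/36, 1103/24]
after L4 α=3/4: [4339/32, 32101/144, 16799/96]
= [136, 223, 175]

(0,3) stack=L1,L2,L3,L4; from [0,0,0]:
after L1 α=1/2: [191/2, 93/2, 99/2]
after L2 α=1/3: [205/3, 151/3, 114]
after L3 α=1/2: [679/6, 155/3, 145/2]
after L4 α=3/4: [5251/24, 275/3, 1531/8]
= [219, 92, 191]

at x=1,y=1 over L1,L2,L3,L4:
+L1 (α=1/2) → [105/2, 5, 53/2]
+L2 (α=4/5) → [1257/10, 89/5, 1557/10]
+L3 (α=1/2) → [2387/20, 622/5, 1557/20]
+L4 (α=1/3) → [3577/30, 1979/15, 1299/10]
rounded: [119, 132, 130]


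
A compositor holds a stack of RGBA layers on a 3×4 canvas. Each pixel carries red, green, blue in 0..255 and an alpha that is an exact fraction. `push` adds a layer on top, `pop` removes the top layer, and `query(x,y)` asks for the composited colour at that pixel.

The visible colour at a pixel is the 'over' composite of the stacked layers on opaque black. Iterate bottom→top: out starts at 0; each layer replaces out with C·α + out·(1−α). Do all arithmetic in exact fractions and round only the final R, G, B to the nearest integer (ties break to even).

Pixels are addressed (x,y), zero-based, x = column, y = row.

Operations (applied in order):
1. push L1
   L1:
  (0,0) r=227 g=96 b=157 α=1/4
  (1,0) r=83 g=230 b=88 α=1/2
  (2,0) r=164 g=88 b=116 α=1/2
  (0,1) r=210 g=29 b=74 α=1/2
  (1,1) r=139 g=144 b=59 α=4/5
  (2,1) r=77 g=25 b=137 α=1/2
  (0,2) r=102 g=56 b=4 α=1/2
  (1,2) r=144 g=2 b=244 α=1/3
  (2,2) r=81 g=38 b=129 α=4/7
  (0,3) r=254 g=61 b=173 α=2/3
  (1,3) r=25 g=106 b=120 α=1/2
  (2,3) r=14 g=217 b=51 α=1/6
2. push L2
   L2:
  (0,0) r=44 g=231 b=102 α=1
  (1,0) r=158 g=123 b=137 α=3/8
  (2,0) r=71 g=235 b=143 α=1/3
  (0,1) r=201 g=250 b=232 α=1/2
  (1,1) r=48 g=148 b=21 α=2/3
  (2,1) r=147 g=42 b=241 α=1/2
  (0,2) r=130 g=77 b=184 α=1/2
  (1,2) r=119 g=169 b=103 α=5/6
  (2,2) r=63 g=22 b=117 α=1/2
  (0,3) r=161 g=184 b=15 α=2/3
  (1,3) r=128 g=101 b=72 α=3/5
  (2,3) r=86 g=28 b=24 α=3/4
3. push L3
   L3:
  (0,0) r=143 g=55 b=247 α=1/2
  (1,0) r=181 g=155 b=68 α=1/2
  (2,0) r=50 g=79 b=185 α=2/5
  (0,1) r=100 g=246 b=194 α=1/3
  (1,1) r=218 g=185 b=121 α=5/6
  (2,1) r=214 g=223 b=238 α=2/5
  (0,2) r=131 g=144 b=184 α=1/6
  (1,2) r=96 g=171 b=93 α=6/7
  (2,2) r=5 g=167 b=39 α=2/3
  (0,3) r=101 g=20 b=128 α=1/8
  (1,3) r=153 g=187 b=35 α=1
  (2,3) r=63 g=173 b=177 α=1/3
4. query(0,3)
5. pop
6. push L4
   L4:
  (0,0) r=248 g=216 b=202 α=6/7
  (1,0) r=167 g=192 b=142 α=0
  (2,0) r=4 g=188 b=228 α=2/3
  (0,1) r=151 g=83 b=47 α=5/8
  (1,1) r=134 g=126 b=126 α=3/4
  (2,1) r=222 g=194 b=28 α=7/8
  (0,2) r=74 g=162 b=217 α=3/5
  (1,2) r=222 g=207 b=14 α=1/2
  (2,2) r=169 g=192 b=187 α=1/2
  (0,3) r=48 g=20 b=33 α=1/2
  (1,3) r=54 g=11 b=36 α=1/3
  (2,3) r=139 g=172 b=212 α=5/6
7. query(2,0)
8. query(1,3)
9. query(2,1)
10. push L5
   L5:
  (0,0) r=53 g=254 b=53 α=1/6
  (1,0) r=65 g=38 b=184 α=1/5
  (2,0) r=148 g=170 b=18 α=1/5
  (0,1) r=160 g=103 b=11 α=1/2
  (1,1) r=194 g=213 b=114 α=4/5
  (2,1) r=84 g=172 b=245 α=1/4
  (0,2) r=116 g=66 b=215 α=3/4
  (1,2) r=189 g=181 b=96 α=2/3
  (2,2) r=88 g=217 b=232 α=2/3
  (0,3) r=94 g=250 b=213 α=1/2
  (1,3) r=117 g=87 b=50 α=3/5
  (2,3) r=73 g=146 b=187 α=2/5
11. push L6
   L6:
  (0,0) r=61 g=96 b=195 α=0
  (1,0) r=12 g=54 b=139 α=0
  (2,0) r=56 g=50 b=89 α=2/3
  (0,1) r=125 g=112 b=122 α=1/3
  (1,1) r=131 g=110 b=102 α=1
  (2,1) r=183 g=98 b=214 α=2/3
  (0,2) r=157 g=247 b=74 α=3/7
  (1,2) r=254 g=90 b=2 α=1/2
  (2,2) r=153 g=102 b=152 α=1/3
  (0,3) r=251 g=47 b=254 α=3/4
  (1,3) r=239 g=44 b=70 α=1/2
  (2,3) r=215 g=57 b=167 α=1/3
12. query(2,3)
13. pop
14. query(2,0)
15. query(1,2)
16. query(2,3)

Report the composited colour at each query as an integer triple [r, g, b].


query (0,3) [L1,L2,L3] — begin 0,0,0
L1 α=2/3: [508/3, 122/3, 346/3]
L2 α=2/3: [1474/9, 1226/9, 436/9]
L3 α=1/8: [11227/72, 4381/36, 1051/18]
→ [156, 122, 58]

(2,0) stack=L1,L2,L4; from [0,0,0]:
after L1 α=1/2: [82, 44, 58]
after L2 α=1/3: [235/3, 323/3, 259/3]
after L4 α=2/3: [259/9, 1451/9, 1627/9]
= [29, 161, 181]

(1,3) stack=L1,L2,L4; from [0,0,0]:
after L1 α=1/2: [25/2, 53, 60]
after L2 α=3/5: [409/5, 409/5, 336/5]
after L4 α=1/3: [1088/15, 291/5, 284/5]
= [73, 58, 57]

(2,1) stack=L1,L2,L4; from [0,0,0]:
+L1 (α=1/2) → [77/2, 25/2, 137/2]
+L2 (α=1/2) → [371/4, 109/4, 619/4]
+L4 (α=7/8) → [6587/32, 5541/32, 1403/32]
= [206, 173, 44]

query (2,3) [L1,L2,L4,L5,L6] — begin 0,0,0
+L1 (α=1/6) → [7/3, 217/6, 17/2]
+L2 (α=3/4) → [781/12, 721/24, 161/8]
+L4 (α=5/6) → [9121/72, 21361/144, 8641/48]
+L5 (α=2/5) → [2525/24, 35377/240, 2925/16]
+L6 (α=1/3) → [5105/36, 42217/360, 4261/24]
rounded: [142, 117, 178]

at x=2,y=0 over L1,L2,L4,L5:
after L1 α=1/2: [82, 44, 58]
after L2 α=1/3: [235/3, 323/3, 259/3]
after L4 α=2/3: [259/9, 1451/9, 1627/9]
after L5 α=1/5: [2368/45, 7334/45, 1334/9]
→ [53, 163, 148]

(1,2) stack=L1,L2,L4,L5; from [0,0,0]:
L1 α=1/3: [48, 2/3, 244/3]
L2 α=5/6: [643/6, 2537/18, 1789/18]
L4 α=1/2: [1975/12, 6263/36, 2041/36]
L5 α=2/3: [6511/36, 19295/108, 8953/108]
→ [181, 179, 83]

query (2,3) [L1,L2,L4,L5] — begin 0,0,0
after L1 α=1/6: [7/3, 217/6, 17/2]
after L2 α=3/4: [781/12, 721/24, 161/8]
after L4 α=5/6: [9121/72, 21361/144, 8641/48]
after L5 α=2/5: [2525/24, 35377/240, 2925/16]
= [105, 147, 183]


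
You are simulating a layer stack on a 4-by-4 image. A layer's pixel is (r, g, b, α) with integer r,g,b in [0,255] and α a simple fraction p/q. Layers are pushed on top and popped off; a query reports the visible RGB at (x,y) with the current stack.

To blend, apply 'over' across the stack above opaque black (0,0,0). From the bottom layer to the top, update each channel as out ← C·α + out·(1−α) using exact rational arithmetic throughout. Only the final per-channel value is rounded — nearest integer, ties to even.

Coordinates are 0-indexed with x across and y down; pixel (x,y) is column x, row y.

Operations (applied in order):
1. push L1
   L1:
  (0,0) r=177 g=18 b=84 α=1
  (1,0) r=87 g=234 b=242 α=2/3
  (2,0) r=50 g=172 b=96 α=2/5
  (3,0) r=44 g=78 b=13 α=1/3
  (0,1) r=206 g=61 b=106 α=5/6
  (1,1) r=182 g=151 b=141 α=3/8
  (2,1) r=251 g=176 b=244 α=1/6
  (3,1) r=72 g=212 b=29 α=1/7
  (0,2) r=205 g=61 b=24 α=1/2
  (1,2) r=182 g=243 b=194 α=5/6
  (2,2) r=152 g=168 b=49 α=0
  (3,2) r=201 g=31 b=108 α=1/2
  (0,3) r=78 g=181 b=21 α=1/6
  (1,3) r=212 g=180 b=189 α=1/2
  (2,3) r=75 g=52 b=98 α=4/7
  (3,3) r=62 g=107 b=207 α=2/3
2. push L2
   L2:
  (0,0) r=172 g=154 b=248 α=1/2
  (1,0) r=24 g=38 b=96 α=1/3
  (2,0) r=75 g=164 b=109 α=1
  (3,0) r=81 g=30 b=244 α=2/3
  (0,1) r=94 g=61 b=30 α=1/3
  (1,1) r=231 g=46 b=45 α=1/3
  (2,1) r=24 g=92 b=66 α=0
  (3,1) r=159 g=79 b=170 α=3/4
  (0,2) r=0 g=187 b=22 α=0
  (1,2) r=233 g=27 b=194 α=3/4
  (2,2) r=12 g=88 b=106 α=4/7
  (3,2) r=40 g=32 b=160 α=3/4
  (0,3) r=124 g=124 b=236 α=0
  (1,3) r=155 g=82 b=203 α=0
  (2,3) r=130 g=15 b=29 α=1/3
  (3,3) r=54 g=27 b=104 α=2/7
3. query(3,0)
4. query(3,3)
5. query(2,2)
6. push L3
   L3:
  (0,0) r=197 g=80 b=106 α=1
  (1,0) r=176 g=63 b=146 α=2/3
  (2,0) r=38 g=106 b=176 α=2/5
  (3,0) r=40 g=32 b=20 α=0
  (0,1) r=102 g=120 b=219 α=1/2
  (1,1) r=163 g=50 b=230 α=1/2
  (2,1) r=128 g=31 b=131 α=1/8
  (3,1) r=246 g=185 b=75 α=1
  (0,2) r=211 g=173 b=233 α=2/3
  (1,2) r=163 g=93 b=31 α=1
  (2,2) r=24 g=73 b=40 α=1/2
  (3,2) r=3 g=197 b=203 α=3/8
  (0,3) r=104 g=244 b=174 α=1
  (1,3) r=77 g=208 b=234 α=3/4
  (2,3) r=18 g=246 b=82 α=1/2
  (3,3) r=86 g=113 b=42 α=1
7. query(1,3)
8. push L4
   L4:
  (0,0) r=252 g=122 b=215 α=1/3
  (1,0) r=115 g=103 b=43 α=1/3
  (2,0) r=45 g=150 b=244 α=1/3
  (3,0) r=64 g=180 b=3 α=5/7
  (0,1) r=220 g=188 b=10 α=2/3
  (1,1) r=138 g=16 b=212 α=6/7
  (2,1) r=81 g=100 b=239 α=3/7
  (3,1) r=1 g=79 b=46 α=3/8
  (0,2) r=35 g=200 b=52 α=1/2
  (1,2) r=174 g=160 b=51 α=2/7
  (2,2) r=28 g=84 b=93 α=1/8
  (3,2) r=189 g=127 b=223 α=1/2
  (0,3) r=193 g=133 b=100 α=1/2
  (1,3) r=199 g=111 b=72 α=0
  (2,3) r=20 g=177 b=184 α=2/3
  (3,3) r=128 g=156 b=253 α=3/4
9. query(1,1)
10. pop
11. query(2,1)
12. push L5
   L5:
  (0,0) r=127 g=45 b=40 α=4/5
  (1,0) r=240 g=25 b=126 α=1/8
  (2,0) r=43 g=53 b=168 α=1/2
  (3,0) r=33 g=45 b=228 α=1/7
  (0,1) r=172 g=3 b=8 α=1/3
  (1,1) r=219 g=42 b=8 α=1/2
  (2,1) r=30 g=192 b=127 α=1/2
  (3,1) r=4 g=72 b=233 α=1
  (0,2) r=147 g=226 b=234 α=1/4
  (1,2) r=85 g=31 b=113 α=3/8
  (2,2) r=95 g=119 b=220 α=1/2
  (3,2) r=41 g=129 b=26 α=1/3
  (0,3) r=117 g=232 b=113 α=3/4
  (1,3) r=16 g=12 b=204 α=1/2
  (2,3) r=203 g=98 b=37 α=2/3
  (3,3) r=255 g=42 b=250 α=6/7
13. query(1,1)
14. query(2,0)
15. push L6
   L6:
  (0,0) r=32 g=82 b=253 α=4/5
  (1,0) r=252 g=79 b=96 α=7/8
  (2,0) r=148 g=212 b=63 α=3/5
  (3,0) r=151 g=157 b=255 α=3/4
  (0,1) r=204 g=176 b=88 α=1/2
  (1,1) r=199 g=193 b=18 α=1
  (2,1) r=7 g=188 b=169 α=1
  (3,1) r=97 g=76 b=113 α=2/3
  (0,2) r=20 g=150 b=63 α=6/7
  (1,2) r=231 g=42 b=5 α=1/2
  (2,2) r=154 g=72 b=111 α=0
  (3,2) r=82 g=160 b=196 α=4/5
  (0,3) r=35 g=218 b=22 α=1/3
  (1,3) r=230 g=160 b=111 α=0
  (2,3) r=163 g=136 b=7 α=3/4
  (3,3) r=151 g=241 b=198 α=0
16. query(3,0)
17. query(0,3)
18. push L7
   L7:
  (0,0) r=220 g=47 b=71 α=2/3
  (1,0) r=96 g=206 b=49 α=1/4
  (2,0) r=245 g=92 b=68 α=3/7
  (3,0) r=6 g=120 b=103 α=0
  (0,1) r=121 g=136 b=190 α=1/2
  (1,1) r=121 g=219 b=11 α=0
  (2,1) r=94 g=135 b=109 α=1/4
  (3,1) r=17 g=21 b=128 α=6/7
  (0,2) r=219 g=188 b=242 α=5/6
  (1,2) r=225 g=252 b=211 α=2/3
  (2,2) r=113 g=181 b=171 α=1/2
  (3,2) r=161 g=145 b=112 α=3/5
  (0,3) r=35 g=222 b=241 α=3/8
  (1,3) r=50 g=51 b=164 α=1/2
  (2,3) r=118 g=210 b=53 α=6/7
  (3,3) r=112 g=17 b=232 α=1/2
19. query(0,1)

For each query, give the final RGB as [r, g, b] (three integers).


(3,0) stack=L1,L2; from [0,0,0]:
+L1 (α=1/3) → [44/3, 26, 13/3]
+L2 (α=2/3) → [530/9, 86/3, 1477/9]
→ [59, 29, 164]

at x=3,y=3 over L1,L2:
L1 α=2/3: [124/3, 214/3, 138]
L2 α=2/7: [944/21, 176/3, 898/7]
→ [45, 59, 128]

at x=2,y=2 over L1,L2:
L1 α=0: [0, 0, 0]
L2 α=4/7: [48/7, 352/7, 424/7]
= [7, 50, 61]

(1,3) stack=L1,L2,L3; from [0,0,0]:
after L1 α=1/2: [106, 90, 189/2]
after L2 α=0: [106, 90, 189/2]
after L3 α=3/4: [337/4, 357/2, 1593/8]
= [84, 178, 199]

at x=1,y=1 over L1,L2,L3,L4:
L1 α=3/8: [273/4, 453/8, 423/8]
L2 α=1/3: [245/2, 637/12, 201/4]
L3 α=1/2: [571/4, 1237/24, 1121/8]
L4 α=6/7: [3883/28, 3541/168, 11297/56]
→ [139, 21, 202]

query (2,1) [L1,L2,L3] — begin 0,0,0
L1 α=1/6: [251/6, 88/3, 122/3]
L2 α=0: [251/6, 88/3, 122/3]
L3 α=1/8: [2525/48, 709/24, 1247/24]
→ [53, 30, 52]

query (1,1) [L1,L2,L3,L5] — begin 0,0,0
+L1 (α=3/8) → [273/4, 453/8, 423/8]
+L2 (α=1/3) → [245/2, 637/12, 201/4]
+L3 (α=1/2) → [571/4, 1237/24, 1121/8]
+L5 (α=1/2) → [1447/8, 2245/48, 1185/16]
rounded: [181, 47, 74]

at x=2,y=0 over L1,L2,L3,L5:
after L1 α=2/5: [20, 344/5, 192/5]
after L2 α=1: [75, 164, 109]
after L3 α=2/5: [301/5, 704/5, 679/5]
after L5 α=1/2: [258/5, 969/10, 1519/10]
= [52, 97, 152]

query (3,0) [L1,L2,L3,L5,L6] — begin 0,0,0
after L1 α=1/3: [44/3, 26, 13/3]
after L2 α=2/3: [530/9, 86/3, 1477/9]
after L3 α=0: [530/9, 86/3, 1477/9]
after L5 α=1/7: [1159/21, 31, 3638/21]
after L6 α=3/4: [2668/21, 251/2, 19703/84]
→ [127, 126, 235]

(0,3) stack=L1,L2,L3,L5,L6; from [0,0,0]:
+L1 (α=1/6) → [13, 181/6, 7/2]
+L2 (α=0) → [13, 181/6, 7/2]
+L3 (α=1) → [104, 244, 174]
+L5 (α=3/4) → [455/4, 235, 513/4]
+L6 (α=1/3) → [175/2, 688/3, 557/6]
→ [88, 229, 93]

at x=0,y=1 over L1,L2,L3,L5,L6,L7:
+L1 (α=5/6) → [515/3, 305/6, 265/3]
+L2 (α=1/3) → [1312/9, 488/9, 620/9]
+L3 (α=1/2) → [1115/9, 784/9, 2591/18]
+L5 (α=1/3) → [3778/27, 1595/27, 2663/27]
+L6 (α=1/2) → [4643/27, 6347/54, 5039/54]
+L7 (α=1/2) → [3955/27, 13691/108, 15299/108]
rounded: [146, 127, 142]
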